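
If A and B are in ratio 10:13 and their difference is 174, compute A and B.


Let A = 10k, B = 13k.
13k - 10k = 174
3k = 174 → k = 174/3 = 58
A = 10×58 = 580, B = 13×58 = 754
= A = 580, B = 754

A = 580, B = 754


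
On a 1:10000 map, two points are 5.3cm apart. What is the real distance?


Real distance = map distance × scale
= 5.3cm × 10000
= 53000 cm = 530.0 m
= 0.530 km

0.530 km


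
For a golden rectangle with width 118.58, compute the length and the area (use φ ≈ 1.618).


φ = (1 + √5) / 2 ≈ 1.618
Length = width × φ = 118.58 × 1.618 = 191.86244
≈ 191.86
Area = width × length = 118.58 × 191.86244 = 22751.0481352 ≈ 22751.05
= Length: 191.86, Area: 22751.05

Length: 191.86, Area: 22751.05


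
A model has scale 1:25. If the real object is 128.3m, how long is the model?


Model size = real / scale
= 128.3 / 25
= 5.1320 m

5.1320 m


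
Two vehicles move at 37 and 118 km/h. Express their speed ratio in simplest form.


Ratio = 37:118
GCD = 1
Simplified = 37:118
Time ratio (same distance) = 118:37
Speed ratio = 37:118

37:118


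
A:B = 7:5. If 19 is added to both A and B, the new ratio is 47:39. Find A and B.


Let A = 7k, B = 5k.
(7k + 19) / (5k + 19) = 47/39
Cross-multiply: 39(7k + 19) = 47(5k + 19)
273k + 741 = 235k + 893
273k - 235k = 893 - 741
38k = 152
k = 152/38 = 4
A = 7×4 = 28, B = 5×4 = 20
= A = 28, B = 20

A = 28, B = 20


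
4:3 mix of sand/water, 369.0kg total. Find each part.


Total parts = 4 + 3 = 7
sand: 369.0 × 4/7 = 210.9kg
water: 369.0 × 3/7 = 158.1kg
= 210.9kg and 158.1kg

210.9kg and 158.1kg


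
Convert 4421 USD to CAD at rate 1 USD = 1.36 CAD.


Amount × rate = 4421 × 1.36
= 6012.56 CAD

6012.56 CAD


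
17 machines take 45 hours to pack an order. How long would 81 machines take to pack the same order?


Inverse proportion: x × y = constant
k = 17 × 45 = 765
y₂ = k / 81 = 765 / 81
= 9.44

9.44


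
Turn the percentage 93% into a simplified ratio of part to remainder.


93% means 93 parts out of 100; remainder = 7
Part : remainder = 93:7
GCD = 1
= 93:7

93:7


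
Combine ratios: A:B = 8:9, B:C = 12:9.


Match B: multiply A:B by 12 → 96:108
Multiply B:C by 9 → 108:81
Combined: 96:108:81
GCD = 3
= 32:36:27

32:36:27


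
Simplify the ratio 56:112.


GCD(56, 112) = 56
56/56 : 112/56
= 1:2

1:2


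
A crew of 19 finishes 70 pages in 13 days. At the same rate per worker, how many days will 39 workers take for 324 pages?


Days ∝ work / workers, so d₂ = d₁ × (m₁/m₂) × (w₂/w₁)
Workers factor (inverse): 19/39 ≈ 0.4872
Work factor (direct): 324/70 ≈ 4.6286
d₂ = 13 × 19/39 × 324/70 = (13 × 19 × 324) / (39 × 70) = 80028/2730
≈ 29.31 days

29.31 days


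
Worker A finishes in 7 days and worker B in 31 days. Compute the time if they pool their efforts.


Rate of A = 1/7 per day
Rate of B = 1/31 per day
Combined rate = 1/7 + 1/31 = 38/217 ≈ 0.1751 per day
Days = 1 / combined rate = 217/38
≈ 5.71 days

5.71 days


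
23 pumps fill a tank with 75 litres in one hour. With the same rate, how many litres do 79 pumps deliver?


Direct proportion: y/x = constant
k = 75/23 ≈ 3.2609
y₂ = k × 79 = 75 × 79 / 23 = 5925/23
≈ 257.61

257.61


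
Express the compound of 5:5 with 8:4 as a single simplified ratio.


Compound ratio = (5×8) : (5×4)
= 40:20
GCD = 20
= 2:1

2:1


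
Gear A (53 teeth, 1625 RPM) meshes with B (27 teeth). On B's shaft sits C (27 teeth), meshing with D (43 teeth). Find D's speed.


Stage 1: RPM_B = RPM_A × t_A/t_B = 1625 × 53/27 = 86125/27 ≈ 3189.81
B and C share a shaft → RPM_C = RPM_B
Stage 2: RPM_D = RPM_C × t_C/t_D = RPM_A × (t_A×t_C)/(t_B×t_D)
Overall ratio = (53×27)/(27×43) = 1431/1161
RPM_D = 1625 × 1431/1161 = 2325375/1161
≈ 2002.91 RPM

2002.91 RPM


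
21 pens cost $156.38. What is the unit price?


Unit rate = total / quantity
= 156.38 / 21
= $7.45 per unit

$7.45 per unit


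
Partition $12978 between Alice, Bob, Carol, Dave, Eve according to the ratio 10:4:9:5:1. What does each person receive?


Total parts = 10 + 4 + 9 + 5 + 1 = 29
Alice: 12978 × 10/29 = 4475.17
Bob: 12978 × 4/29 = 1790.07
Carol: 12978 × 9/29 = 4027.66
Dave: 12978 × 5/29 = 2237.59
Eve: 12978 × 1/29 = 447.52
= Alice: $4475.17, Bob: $1790.07, Carol: $4027.66, Dave: $2237.59, Eve: $447.52

Alice: $4475.17, Bob: $1790.07, Carol: $4027.66, Dave: $2237.59, Eve: $447.52


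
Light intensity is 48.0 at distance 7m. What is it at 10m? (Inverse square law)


I₁d₁² = I₂d₂²
I₂ = I₁ × (d₁/d₂)²
= 48.0 × (7/10)²
= 48.0 × 49/100
= 2352/100
= 23.5200

23.5200


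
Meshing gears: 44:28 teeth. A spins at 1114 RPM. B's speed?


Gear ratio = 44:28 = 11:7
RPM_B = RPM_A × (teeth_A / teeth_B)
= 1114 × (44/28)
= 1750.6 RPM

1750.6 RPM


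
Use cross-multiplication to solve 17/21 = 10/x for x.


Cross multiply: 17 × x = 21 × 10
17x = 210
x = 210 / 17
= 12.35

12.35


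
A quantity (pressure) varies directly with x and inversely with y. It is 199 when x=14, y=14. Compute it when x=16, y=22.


z = k·x/y
Solve for k using the known point: k = z·y/x = 199×14/14 = 2786/14 = 199.0000
Now evaluate at x=16, y=22:
z = k × 16 / 22 = (2786 × 16) / (14 × 22) = 44576/308
≈ 144.7273

144.7273


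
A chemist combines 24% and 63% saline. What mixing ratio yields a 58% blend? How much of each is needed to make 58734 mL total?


Let x parts of 24% mix with y parts of 63%.
24x + 63y = 58(x + y)
24x + 63y = 58x + 58y
x(24 - 58) = y(58 - 63)
x/y = (63 - 58)/(58 - 24) = 5/34
Simplify: 5:34
Total parts = 39; one part = 58734/39 = 1506.00 mL
24% solution: 5×1506.00 = 7530.00 mL
63% solution: 34×1506.00 = 51204.00 mL
= ratio 5:34; 7530.00 mL and 51204.00 mL

ratio 5:34; 7530.00 mL and 51204.00 mL


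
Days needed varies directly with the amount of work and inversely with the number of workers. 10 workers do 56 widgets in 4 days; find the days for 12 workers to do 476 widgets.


Days ∝ work / workers, so d₂ = d₁ × (m₁/m₂) × (w₂/w₁)
Workers factor (inverse): 10/12 ≈ 0.8333
Work factor (direct): 476/56 = 8.5000
d₂ = 4 × 10/12 × 476/56 = (4 × 10 × 476) / (12 × 56) = 19040/672
≈ 28.33 days

28.33 days


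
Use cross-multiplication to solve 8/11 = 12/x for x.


Cross multiply: 8 × x = 11 × 12
8x = 132
x = 132 / 8
= 16.50

16.50


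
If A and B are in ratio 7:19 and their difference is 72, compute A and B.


Let A = 7k, B = 19k.
19k - 7k = 72
12k = 72 → k = 72/12 = 6
A = 7×6 = 42, B = 19×6 = 114
= A = 42, B = 114

A = 42, B = 114


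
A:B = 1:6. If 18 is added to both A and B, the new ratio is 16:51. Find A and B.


Let A = 1k, B = 6k.
(1k + 18) / (6k + 18) = 16/51
Cross-multiply: 51(1k + 18) = 16(6k + 18)
51k + 918 = 96k + 288
51k - 96k = 288 - 918
-45k = -630
k = -630/-45 = 14
A = 1×14 = 14, B = 6×14 = 84
= A = 14, B = 84

A = 14, B = 84


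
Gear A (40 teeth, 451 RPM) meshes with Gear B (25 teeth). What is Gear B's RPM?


Gear ratio = 40:25 = 8:5
RPM_B = RPM_A × (teeth_A / teeth_B)
= 451 × (40/25)
= 721.6 RPM

721.6 RPM


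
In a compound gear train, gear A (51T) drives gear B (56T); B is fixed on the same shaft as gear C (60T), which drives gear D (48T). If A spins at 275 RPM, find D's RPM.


Stage 1: RPM_B = RPM_A × t_A/t_B = 275 × 51/56 = 14025/56 ≈ 250.45
B and C share a shaft → RPM_C = RPM_B
Stage 2: RPM_D = RPM_C × t_C/t_D = RPM_A × (t_A×t_C)/(t_B×t_D)
Overall ratio = (51×60)/(56×48) = 3060/2688
RPM_D = 275 × 3060/2688 = 841500/2688
≈ 313.06 RPM

313.06 RPM


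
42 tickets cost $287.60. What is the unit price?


Unit rate = total / quantity
= 287.60 / 42
= $6.85 per unit

$6.85 per unit


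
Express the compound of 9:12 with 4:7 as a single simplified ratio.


Compound ratio = (9×4) : (12×7)
= 36:84
GCD = 12
= 3:7

3:7


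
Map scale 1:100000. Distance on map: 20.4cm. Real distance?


Real distance = map distance × scale
= 20.4cm × 100000
= 2040000 cm = 20400.0 m
= 20.400 km

20.400 km


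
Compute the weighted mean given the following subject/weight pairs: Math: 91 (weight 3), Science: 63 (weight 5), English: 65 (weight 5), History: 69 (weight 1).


Numerator = 91×3 + 63×5 + 65×5 + 69×1
= 273 + 315 + 325 + 69
= 982
Total weight = 14
Weighted avg = 982/14
= 70.14

70.14


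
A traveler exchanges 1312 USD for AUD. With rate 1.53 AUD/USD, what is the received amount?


Amount × rate = 1312 × 1.53
= 2007.36 AUD

2007.36 AUD


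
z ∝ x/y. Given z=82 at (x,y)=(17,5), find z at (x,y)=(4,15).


z = k·x/y
Solve for k using the known point: k = z·y/x = 82×5/17 = 410/17 ≈ 24.1176
Now evaluate at x=4, y=15:
z = k × 4 / 15 = (410 × 4) / (17 × 15) = 1640/255
≈ 6.4314

6.4314


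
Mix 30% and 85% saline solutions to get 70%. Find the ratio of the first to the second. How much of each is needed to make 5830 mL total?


Let x parts of 30% mix with y parts of 85%.
30x + 85y = 70(x + y)
30x + 85y = 70x + 70y
x(30 - 70) = y(70 - 85)
x/y = (85 - 70)/(70 - 30) = 15/40
Simplify: 3:8
Total parts = 11; one part = 5830/11 = 530.00 mL
30% solution: 3×530.00 = 1590.00 mL
85% solution: 8×530.00 = 4240.00 mL
= ratio 3:8; 1590.00 mL and 4240.00 mL

ratio 3:8; 1590.00 mL and 4240.00 mL


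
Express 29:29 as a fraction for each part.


Total parts = 29 + 29 = 58
First part: 29/58 = 1/2
Second part: 29/58 = 1/2
= 1/2 and 1/2

1/2 and 1/2


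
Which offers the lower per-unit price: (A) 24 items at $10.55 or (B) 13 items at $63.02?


Deal A: $10.55/24 = $0.4396/unit
Deal B: $63.02/13 = $4.8477/unit
A is cheaper per unit
= Deal A

Deal A


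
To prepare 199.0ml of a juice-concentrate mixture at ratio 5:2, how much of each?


Total parts = 5 + 2 = 7
juice: 199.0 × 5/7 = 142.1ml
concentrate: 199.0 × 2/7 = 56.9ml
= 142.1ml and 56.9ml

142.1ml and 56.9ml


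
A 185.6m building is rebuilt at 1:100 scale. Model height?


Model size = real / scale
= 185.6 / 100
= 1.8560 m

1.8560 m


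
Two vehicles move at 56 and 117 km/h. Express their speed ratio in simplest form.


Ratio = 56:117
GCD = 1
Simplified = 56:117
Time ratio (same distance) = 117:56
Speed ratio = 56:117

56:117


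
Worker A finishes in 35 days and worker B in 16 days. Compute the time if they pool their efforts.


Rate of A = 1/35 per day
Rate of B = 1/16 per day
Combined rate = 1/35 + 1/16 = 51/560 ≈ 0.0911 per day
Days = 1 / combined rate = 560/51
≈ 10.98 days

10.98 days


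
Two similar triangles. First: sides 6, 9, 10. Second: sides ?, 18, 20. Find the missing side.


Scale factor = 18/9 = 2
Missing side = 6 × 2
= 12.0

12.0


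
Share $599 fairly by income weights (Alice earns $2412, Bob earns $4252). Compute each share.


Total income = 2412 + 4252 = $6664
Alice: $599 × 2412/6664 = $216.80
Bob: $599 × 4252/6664 = $382.20
= Alice: $216.80, Bob: $382.20

Alice: $216.80, Bob: $382.20


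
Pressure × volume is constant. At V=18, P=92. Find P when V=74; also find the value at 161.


Inverse proportion: x × y = constant
k = 18 × 92 = 1656
At x=74: k/74 = 22.38
At x=161: k/161 = 10.29
= 22.38 and 10.29

22.38 and 10.29


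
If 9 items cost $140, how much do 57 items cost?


Direct proportion: y/x = constant
k = 140/9 ≈ 15.5556
y₂ = k × 57 = 140 × 57 / 9 = 7980/9
≈ 886.67

886.67


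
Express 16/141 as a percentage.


Percentage = (part / whole) × 100
= (16 / 141) × 100
≈ 11.35%

11.35%


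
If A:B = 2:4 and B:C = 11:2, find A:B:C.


Match B: multiply A:B by 11 → 22:44
Multiply B:C by 4 → 44:8
Combined: 22:44:8
GCD = 2
= 11:22:4

11:22:4


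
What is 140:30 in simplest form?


GCD(140, 30) = 10
140/10 : 30/10
= 14:3

14:3


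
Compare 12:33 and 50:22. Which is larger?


12/33 = 0.3636
50/22 = 2.2727
0.3636 < 2.2727, so 12:33 is less
= 50:22

50:22


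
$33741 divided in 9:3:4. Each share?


Total parts = 9 + 3 + 4 = 16
Part 1: 33741 × 9/16 = 18979.31
Part 2: 33741 × 3/16 = 6326.44
Part 3: 33741 × 4/16 = 8435.25
= Part 1: $18979.31, Part 2: $6326.44, Part 3: $8435.25

Part 1: $18979.31, Part 2: $6326.44, Part 3: $8435.25


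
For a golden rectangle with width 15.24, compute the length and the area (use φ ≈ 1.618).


φ = (1 + √5) / 2 ≈ 1.618
Length = width × φ = 15.24 × 1.618 = 24.65832
≈ 24.66
Area = width × length = 15.24 × 24.65832 = 375.7927968 ≈ 375.79
= Length: 24.66, Area: 375.79

Length: 24.66, Area: 375.79


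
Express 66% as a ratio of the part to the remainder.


66% means 66 parts out of 100; remainder = 34
Part : remainder = 66:34
GCD = 2
= 33:17

33:17


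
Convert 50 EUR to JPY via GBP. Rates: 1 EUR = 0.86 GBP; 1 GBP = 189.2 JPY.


Step 1: 50 EUR × 0.86 = 43.00 GBP
Step 2: 43.00 GBP × 189.2 = 8135.60 JPY
Implied rate EUR→JPY = 0.86 × 189.2 = 162.7120
= 8135.60 JPY

8135.60 JPY


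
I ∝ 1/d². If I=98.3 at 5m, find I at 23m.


I₁d₁² = I₂d₂²
I₂ = I₁ × (d₁/d₂)²
= 98.3 × (5/23)²
= 98.3 × 25/529
= 2457.5/529
≈ 4.6456

4.6456


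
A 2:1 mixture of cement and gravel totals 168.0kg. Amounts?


Total parts = 2 + 1 = 3
cement: 168.0 × 2/3 = 112.0kg
gravel: 168.0 × 1/3 = 56.0kg
= 112.0kg and 56.0kg

112.0kg and 56.0kg


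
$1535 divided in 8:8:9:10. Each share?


Total parts = 8 + 8 + 9 + 10 = 35
Part 1: 1535 × 8/35 = 350.86
Part 2: 1535 × 8/35 = 350.86
Part 3: 1535 × 9/35 = 394.71
Part 4: 1535 × 10/35 = 438.57
= Part 1: $350.86, Part 2: $350.86, Part 3: $394.71, Part 4: $438.57

Part 1: $350.86, Part 2: $350.86, Part 3: $394.71, Part 4: $438.57


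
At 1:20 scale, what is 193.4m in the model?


Model size = real / scale
= 193.4 / 20
= 9.6700 m

9.6700 m


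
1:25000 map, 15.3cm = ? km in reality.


Real distance = map distance × scale
= 15.3cm × 25000
= 382500 cm = 3825.0 m
= 3.825 km

3.825 km


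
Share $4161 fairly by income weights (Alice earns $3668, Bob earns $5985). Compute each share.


Total income = 3668 + 5985 = $9653
Alice: $4161 × 3668/9653 = $1581.12
Bob: $4161 × 5985/9653 = $2579.88
= Alice: $1581.12, Bob: $2579.88

Alice: $1581.12, Bob: $2579.88


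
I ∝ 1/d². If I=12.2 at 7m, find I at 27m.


I₁d₁² = I₂d₂²
I₂ = I₁ × (d₁/d₂)²
= 12.2 × (7/27)²
= 12.2 × 49/729
= 597.8/729
≈ 0.8200

0.8200


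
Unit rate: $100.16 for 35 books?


Unit rate = total / quantity
= 100.16 / 35
= $2.86 per unit

$2.86 per unit


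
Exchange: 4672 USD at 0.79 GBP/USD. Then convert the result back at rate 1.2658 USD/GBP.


Amount × rate = 4672 × 0.79 = 3690.88 GBP
Round-trip: 3690.88 × 1.2658 = 4671.92 USD
= 3690.88 GBP, then 4671.92 USD

3690.88 GBP, then 4671.92 USD


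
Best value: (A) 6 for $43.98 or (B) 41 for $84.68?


Deal A: $43.98/6 = $7.3300/unit
Deal B: $84.68/41 = $2.0654/unit
B is cheaper per unit
= Deal B

Deal B


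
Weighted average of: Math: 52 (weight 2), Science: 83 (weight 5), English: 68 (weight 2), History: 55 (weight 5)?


Numerator = 52×2 + 83×5 + 68×2 + 55×5
= 104 + 415 + 136 + 275
= 930
Total weight = 14
Weighted avg = 930/14
= 66.43

66.43


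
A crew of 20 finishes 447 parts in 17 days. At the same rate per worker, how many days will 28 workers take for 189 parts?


Days ∝ work / workers, so d₂ = d₁ × (m₁/m₂) × (w₂/w₁)
Workers factor (inverse): 20/28 ≈ 0.7143
Work factor (direct): 189/447 ≈ 0.4228
d₂ = 17 × 20/28 × 189/447 = (17 × 20 × 189) / (28 × 447) = 64260/12516
≈ 5.13 days

5.13 days


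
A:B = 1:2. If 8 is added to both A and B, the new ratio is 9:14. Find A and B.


Let A = 1k, B = 2k.
(1k + 8) / (2k + 8) = 9/14
Cross-multiply: 14(1k + 8) = 9(2k + 8)
14k + 112 = 18k + 72
14k - 18k = 72 - 112
-4k = -40
k = -40/-4 = 10
A = 1×10 = 10, B = 2×10 = 20
= A = 10, B = 20

A = 10, B = 20


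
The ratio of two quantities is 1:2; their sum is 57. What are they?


Let A = 1k, B = 2k.
1k + 2k = 57
3k = 57 → k = 57/3 = 19
A = 1×19 = 19, B = 2×19 = 38
= A = 19, B = 38

A = 19, B = 38


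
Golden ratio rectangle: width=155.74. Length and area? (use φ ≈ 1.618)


φ = (1 + √5) / 2 ≈ 1.618
Length = width × φ = 155.74 × 1.618 = 251.98732
≈ 251.99
Area = width × length = 155.74 × 251.98732 = 39244.5052168 ≈ 39244.51
= Length: 251.99, Area: 39244.51

Length: 251.99, Area: 39244.51


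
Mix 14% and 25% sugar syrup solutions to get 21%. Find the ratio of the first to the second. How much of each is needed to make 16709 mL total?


Let x parts of 14% mix with y parts of 25%.
14x + 25y = 21(x + y)
14x + 25y = 21x + 21y
x(14 - 21) = y(21 - 25)
x/y = (25 - 21)/(21 - 14) = 4/7
Simplify: 4:7
Total parts = 11; one part = 16709/11 = 1519.00 mL
14% solution: 4×1519.00 = 6076.00 mL
25% solution: 7×1519.00 = 10633.00 mL
= ratio 4:7; 6076.00 mL and 10633.00 mL

ratio 4:7; 6076.00 mL and 10633.00 mL


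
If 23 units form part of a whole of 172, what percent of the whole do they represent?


Percentage = (part / whole) × 100
= (23 / 172) × 100
≈ 13.37%

13.37%


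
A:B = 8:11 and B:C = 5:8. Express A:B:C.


Match B: multiply A:B by 5 → 40:55
Multiply B:C by 11 → 55:88
Combined: 40:55:88
GCD = 1
= 40:55:88

40:55:88


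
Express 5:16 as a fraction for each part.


Total parts = 5 + 16 = 21
First part: 5/21 = 5/21
Second part: 16/21 = 16/21
= 5/21 and 16/21

5/21 and 16/21


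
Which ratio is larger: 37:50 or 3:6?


37/50 = 0.7400
3/6 = 0.5000
0.7400 > 0.5000, so 37:50 is greater
= 37:50

37:50


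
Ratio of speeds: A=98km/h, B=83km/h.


Ratio = 98:83
GCD = 1
Simplified = 98:83
Time ratio (same distance) = 83:98
Speed ratio = 98:83

98:83


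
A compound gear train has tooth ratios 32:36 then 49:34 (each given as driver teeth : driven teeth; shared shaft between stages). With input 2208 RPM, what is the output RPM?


Stage 1: RPM_B = RPM_A × t_A/t_B = 2208 × 32/36 = 70656/36 ≈ 1962.67
B and C share a shaft → RPM_C = RPM_B
Stage 2: RPM_D = RPM_C × t_C/t_D = RPM_A × (t_A×t_C)/(t_B×t_D)
Overall ratio = (32×49)/(36×34) = 1568/1224
RPM_D = 2208 × 1568/1224 = 3462144/1224
≈ 2828.55 RPM

2828.55 RPM


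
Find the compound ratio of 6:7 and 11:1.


Compound ratio = (6×11) : (7×1)
= 66:7
GCD = 1
= 66:7

66:7


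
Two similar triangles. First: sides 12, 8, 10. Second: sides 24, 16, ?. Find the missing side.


Scale factor = 24/12 = 2
Missing side = 10 × 2
= 20.0

20.0


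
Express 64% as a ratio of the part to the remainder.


64% means 64 parts out of 100; remainder = 36
Part : remainder = 64:36
GCD = 4
= 16:9

16:9


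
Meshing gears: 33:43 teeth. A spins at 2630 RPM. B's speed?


Gear ratio = 33:43 = 33:43
RPM_B = RPM_A × (teeth_A / teeth_B)
= 2630 × (33/43)
= 2018.4 RPM

2018.4 RPM


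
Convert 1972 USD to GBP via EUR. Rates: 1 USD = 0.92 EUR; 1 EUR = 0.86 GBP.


Step 1: 1972 USD × 0.92 = 1814.24 EUR
Step 2: 1814.24 EUR × 0.86 = 1560.25 GBP
Implied rate USD→GBP = 0.92 × 0.86 = 0.7912
= 1560.25 GBP

1560.25 GBP


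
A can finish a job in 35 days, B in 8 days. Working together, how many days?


Rate of A = 1/35 per day
Rate of B = 1/8 per day
Combined rate = 1/35 + 1/8 = 43/280 ≈ 0.1536 per day
Days = 1 / combined rate = 280/43
≈ 6.51 days

6.51 days


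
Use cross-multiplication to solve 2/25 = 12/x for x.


Cross multiply: 2 × x = 25 × 12
2x = 300
x = 300 / 2
= 150.00

150.00


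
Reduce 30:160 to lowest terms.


GCD(30, 160) = 10
30/10 : 160/10
= 3:16

3:16


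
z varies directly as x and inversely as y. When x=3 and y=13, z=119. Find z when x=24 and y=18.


z = k·x/y
Solve for k using the known point: k = z·y/x = 119×13/3 = 1547/3 ≈ 515.6667
Now evaluate at x=24, y=18:
z = k × 24 / 18 = (1547 × 24) / (3 × 18) = 37128/54
≈ 687.5556

687.5556


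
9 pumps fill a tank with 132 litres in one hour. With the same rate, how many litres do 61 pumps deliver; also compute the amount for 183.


Direct proportion: y/x = constant
k = 132/9 ≈ 14.6667
y at x=61: k × 61 = 132 × 61 / 9 = 8052/9 ≈ 894.67
y at x=183: k × 183 = 132 × 183 / 9 = 24156/9 = 2684.00
= 894.67 and 2684.00

894.67 and 2684.00


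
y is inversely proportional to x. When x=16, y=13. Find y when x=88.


Inverse proportion: x × y = constant
k = 16 × 13 = 208
y₂ = k / 88 = 208 / 88
= 2.36

2.36


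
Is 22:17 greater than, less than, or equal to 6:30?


22/17 = 1.2941
6/30 = 0.2000
1.2941 > 0.2000, so 22:17 is greater
= greater than

greater than


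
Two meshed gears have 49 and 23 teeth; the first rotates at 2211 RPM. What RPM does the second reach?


Gear ratio = 49:23 = 49:23
RPM_B = RPM_A × (teeth_A / teeth_B)
= 2211 × (49/23)
= 4710.4 RPM

4710.4 RPM


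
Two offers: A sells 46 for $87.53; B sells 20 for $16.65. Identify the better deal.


Deal A: $87.53/46 = $1.9028/unit
Deal B: $16.65/20 = $0.8325/unit
B is cheaper per unit
= Deal B

Deal B


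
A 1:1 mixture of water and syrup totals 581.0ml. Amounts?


Total parts = 1 + 1 = 2
water: 581.0 × 1/2 = 290.5ml
syrup: 581.0 × 1/2 = 290.5ml
= 290.5ml and 290.5ml

290.5ml and 290.5ml


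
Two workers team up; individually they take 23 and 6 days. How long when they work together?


Rate of A = 1/23 per day
Rate of B = 1/6 per day
Combined rate = 1/23 + 1/6 = 29/138 ≈ 0.2101 per day
Days = 1 / combined rate = 138/29
≈ 4.76 days

4.76 days


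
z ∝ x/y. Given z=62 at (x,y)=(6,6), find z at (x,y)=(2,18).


z = k·x/y
Solve for k using the known point: k = z·y/x = 62×6/6 = 372/6 = 62.0000
Now evaluate at x=2, y=18:
z = k × 2 / 18 = (372 × 2) / (6 × 18) = 744/108
≈ 6.8889

6.8889


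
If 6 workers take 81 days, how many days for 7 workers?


Inverse proportion: x × y = constant
k = 6 × 81 = 486
y₂ = k / 7 = 486 / 7
= 69.43

69.43


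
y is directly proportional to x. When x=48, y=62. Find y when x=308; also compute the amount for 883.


Direct proportion: y/x = constant
k = 62/48 ≈ 1.2917
y at x=308: k × 308 = 62 × 308 / 48 = 19096/48 ≈ 397.83
y at x=883: k × 883 = 62 × 883 / 48 = 54746/48 ≈ 1140.54
= 397.83 and 1140.54

397.83 and 1140.54


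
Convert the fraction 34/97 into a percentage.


Percentage = (part / whole) × 100
= (34 / 97) × 100
≈ 35.05%

35.05%


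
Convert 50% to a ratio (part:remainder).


50% means 50 parts out of 100; remainder = 50
Part : remainder = 50:50
GCD = 50
= 1:1

1:1


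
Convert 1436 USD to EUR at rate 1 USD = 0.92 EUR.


Amount × rate = 1436 × 0.92
= 1321.12 EUR

1321.12 EUR


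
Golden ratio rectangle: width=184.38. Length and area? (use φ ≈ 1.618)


φ = (1 + √5) / 2 ≈ 1.618
Length = width × φ = 184.38 × 1.618 = 298.32684
≈ 298.33
Area = width × length = 184.38 × 298.32684 = 55005.5027592 ≈ 55005.50
= Length: 298.33, Area: 55005.50

Length: 298.33, Area: 55005.50


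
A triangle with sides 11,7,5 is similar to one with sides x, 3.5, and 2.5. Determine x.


Scale factor = 3.5/7 = 0.5
Missing side = 11 × 0.5
= 5.5

5.5


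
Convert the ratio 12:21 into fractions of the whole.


Total parts = 12 + 21 = 33
First part: 12/33 = 4/11
Second part: 21/33 = 7/11
= 4/11 and 7/11

4/11 and 7/11


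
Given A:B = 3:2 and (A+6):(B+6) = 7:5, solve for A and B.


Let A = 3k, B = 2k.
(3k + 6) / (2k + 6) = 7/5
Cross-multiply: 5(3k + 6) = 7(2k + 6)
15k + 30 = 14k + 42
15k - 14k = 42 - 30
1k = 12
k = 12/1 = 12
A = 3×12 = 36, B = 2×12 = 24
= A = 36, B = 24

A = 36, B = 24


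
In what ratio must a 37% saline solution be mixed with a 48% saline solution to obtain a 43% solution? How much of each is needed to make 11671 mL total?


Let x parts of 37% mix with y parts of 48%.
37x + 48y = 43(x + y)
37x + 48y = 43x + 43y
x(37 - 43) = y(43 - 48)
x/y = (48 - 43)/(43 - 37) = 5/6
Simplify: 5:6
Total parts = 11; one part = 11671/11 = 1061.00 mL
37% solution: 5×1061.00 = 5305.00 mL
48% solution: 6×1061.00 = 6366.00 mL
= ratio 5:6; 5305.00 mL and 6366.00 mL

ratio 5:6; 5305.00 mL and 6366.00 mL


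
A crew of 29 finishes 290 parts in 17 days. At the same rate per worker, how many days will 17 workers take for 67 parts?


Days ∝ work / workers, so d₂ = d₁ × (m₁/m₂) × (w₂/w₁)
Workers factor (inverse): 29/17 ≈ 1.7059
Work factor (direct): 67/290 ≈ 0.2310
d₂ = 17 × 29/17 × 67/290 = (17 × 29 × 67) / (17 × 290) = 33031/4930
= 6.70 days

6.70 days


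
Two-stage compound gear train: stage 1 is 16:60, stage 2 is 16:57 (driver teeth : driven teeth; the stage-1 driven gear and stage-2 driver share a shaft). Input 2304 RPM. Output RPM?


Stage 1: RPM_B = RPM_A × t_A/t_B = 2304 × 16/60 = 36864/60 = 614.40
B and C share a shaft → RPM_C = RPM_B
Stage 2: RPM_D = RPM_C × t_C/t_D = RPM_A × (t_A×t_C)/(t_B×t_D)
Overall ratio = (16×16)/(60×57) = 256/3420
RPM_D = 2304 × 256/3420 = 589824/3420
≈ 172.46 RPM

172.46 RPM


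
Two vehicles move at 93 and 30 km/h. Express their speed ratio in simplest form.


Ratio = 93:30
GCD = 3
Simplified = 31:10
Time ratio (same distance) = 10:31
Speed ratio = 31:10

31:10


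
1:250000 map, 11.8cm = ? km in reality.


Real distance = map distance × scale
= 11.8cm × 250000
= 2950000 cm = 29500.0 m
= 29.500 km

29.500 km


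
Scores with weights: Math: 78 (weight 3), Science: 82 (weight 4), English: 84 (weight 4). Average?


Numerator = 78×3 + 82×4 + 84×4
= 234 + 328 + 336
= 898
Total weight = 11
Weighted avg = 898/11
= 81.64

81.64


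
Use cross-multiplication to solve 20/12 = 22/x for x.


Cross multiply: 20 × x = 12 × 22
20x = 264
x = 264 / 20
= 13.20

13.20


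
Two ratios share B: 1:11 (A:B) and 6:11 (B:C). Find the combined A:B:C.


Match B: multiply A:B by 6 → 6:66
Multiply B:C by 11 → 66:121
Combined: 6:66:121
GCD = 1
= 6:66:121

6:66:121


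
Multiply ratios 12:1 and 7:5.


Compound ratio = (12×7) : (1×5)
= 84:5
GCD = 1
= 84:5

84:5


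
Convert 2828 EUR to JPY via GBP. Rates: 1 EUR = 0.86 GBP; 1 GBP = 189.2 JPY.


Step 1: 2828 EUR × 0.86 = 2432.08 GBP
Step 2: 2432.08 GBP × 189.2 = 460149.54 JPY
Implied rate EUR→JPY = 0.86 × 189.2 = 162.7120
= 460149.54 JPY

460149.54 JPY


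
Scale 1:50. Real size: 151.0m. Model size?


Model size = real / scale
= 151.0 / 50
= 3.0200 m

3.0200 m


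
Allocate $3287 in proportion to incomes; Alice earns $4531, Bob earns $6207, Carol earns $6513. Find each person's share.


Total income = 4531 + 6207 + 6513 = $17251
Alice: $3287 × 4531/17251 = $863.34
Bob: $3287 × 6207/17251 = $1182.68
Carol: $3287 × 6513/17251 = $1240.98
= Alice: $863.34, Bob: $1182.68, Carol: $1240.98

Alice: $863.34, Bob: $1182.68, Carol: $1240.98


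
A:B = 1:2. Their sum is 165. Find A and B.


Let A = 1k, B = 2k.
1k + 2k = 165
3k = 165 → k = 165/3 = 55
A = 1×55 = 55, B = 2×55 = 110
= A = 55, B = 110

A = 55, B = 110


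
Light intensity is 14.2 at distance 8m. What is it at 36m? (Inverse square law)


I₁d₁² = I₂d₂²
I₂ = I₁ × (d₁/d₂)²
= 14.2 × (8/36)²
= 14.2 × 64/1296
= 908.8/1296
≈ 0.7012

0.7012


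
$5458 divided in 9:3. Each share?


Total parts = 9 + 3 = 12
Part 1: 5458 × 9/12 = 4093.50
Part 2: 5458 × 3/12 = 1364.50
= Part 1: $4093.50, Part 2: $1364.50

Part 1: $4093.50, Part 2: $1364.50


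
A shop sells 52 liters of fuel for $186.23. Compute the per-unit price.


Unit rate = total / quantity
= 186.23 / 52
= $3.58 per unit

$3.58 per unit


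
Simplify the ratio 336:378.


GCD(336, 378) = 42
336/42 : 378/42
= 8:9

8:9


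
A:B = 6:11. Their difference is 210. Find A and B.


Let A = 6k, B = 11k.
11k - 6k = 210
5k = 210 → k = 210/5 = 42
A = 6×42 = 252, B = 11×42 = 462
= A = 252, B = 462

A = 252, B = 462


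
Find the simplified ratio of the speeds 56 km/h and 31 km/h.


Ratio = 56:31
GCD = 1
Simplified = 56:31
Time ratio (same distance) = 31:56
Speed ratio = 56:31

56:31


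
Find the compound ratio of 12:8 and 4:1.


Compound ratio = (12×4) : (8×1)
= 48:8
GCD = 8
= 6:1

6:1


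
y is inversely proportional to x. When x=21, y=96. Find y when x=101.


Inverse proportion: x × y = constant
k = 21 × 96 = 2016
y₂ = k / 101 = 2016 / 101
= 19.96

19.96


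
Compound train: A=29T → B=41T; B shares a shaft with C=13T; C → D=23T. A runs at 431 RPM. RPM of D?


Stage 1: RPM_B = RPM_A × t_A/t_B = 431 × 29/41 = 12499/41 ≈ 304.85
B and C share a shaft → RPM_C = RPM_B
Stage 2: RPM_D = RPM_C × t_C/t_D = RPM_A × (t_A×t_C)/(t_B×t_D)
Overall ratio = (29×13)/(41×23) = 377/943
RPM_D = 431 × 377/943 = 162487/943
≈ 172.31 RPM

172.31 RPM


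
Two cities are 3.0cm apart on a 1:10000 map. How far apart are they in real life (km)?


Real distance = map distance × scale
= 3.0cm × 10000
= 30000 cm = 300.0 m
= 0.300 km

0.300 km


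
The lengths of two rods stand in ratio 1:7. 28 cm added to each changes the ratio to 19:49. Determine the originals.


Let A = 1k, B = 7k.
(1k + 28) / (7k + 28) = 19/49
Cross-multiply: 49(1k + 28) = 19(7k + 28)
49k + 1372 = 133k + 532
49k - 133k = 532 - 1372
-84k = -840
k = -840/-84 = 10
A = 1×10 = 10, B = 7×10 = 70
= A = 10, B = 70

A = 10, B = 70


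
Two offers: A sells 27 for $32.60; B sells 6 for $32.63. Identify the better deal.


Deal A: $32.60/27 = $1.2074/unit
Deal B: $32.63/6 = $5.4383/unit
A is cheaper per unit
= Deal A

Deal A


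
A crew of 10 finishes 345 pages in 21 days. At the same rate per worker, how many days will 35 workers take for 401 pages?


Days ∝ work / workers, so d₂ = d₁ × (m₁/m₂) × (w₂/w₁)
Workers factor (inverse): 10/35 ≈ 0.2857
Work factor (direct): 401/345 ≈ 1.1623
d₂ = 21 × 10/35 × 401/345 = (21 × 10 × 401) / (35 × 345) = 84210/12075
≈ 6.97 days

6.97 days


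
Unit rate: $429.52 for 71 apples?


Unit rate = total / quantity
= 429.52 / 71
= $6.05 per unit

$6.05 per unit


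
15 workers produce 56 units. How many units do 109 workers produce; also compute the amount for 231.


Direct proportion: y/x = constant
k = 56/15 ≈ 3.7333
y at x=109: k × 109 = 56 × 109 / 15 = 6104/15 ≈ 406.93
y at x=231: k × 231 = 56 × 231 / 15 = 12936/15 = 862.40
= 406.93 and 862.40

406.93 and 862.40


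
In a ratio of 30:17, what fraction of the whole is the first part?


Total parts = 30 + 17 = 47
First part: 30/47 = 30/47
= 30/47

30/47


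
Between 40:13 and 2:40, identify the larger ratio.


40/13 = 3.0769
2/40 = 0.0500
3.0769 > 0.0500, so 40:13 is greater
= 40:13

40:13


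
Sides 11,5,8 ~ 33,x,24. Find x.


Scale factor = 33/11 = 3
Missing side = 5 × 3
= 15.0

15.0


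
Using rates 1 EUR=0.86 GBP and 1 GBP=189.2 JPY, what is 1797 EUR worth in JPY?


Step 1: 1797 EUR × 0.86 = 1545.42 GBP
Step 2: 1545.42 GBP × 189.2 = 292393.46 JPY
Implied rate EUR→JPY = 0.86 × 189.2 = 162.7120
= 292393.46 JPY

292393.46 JPY


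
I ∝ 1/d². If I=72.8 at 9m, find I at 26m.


I₁d₁² = I₂d₂²
I₂ = I₁ × (d₁/d₂)²
= 72.8 × (9/26)²
= 72.8 × 81/676
= 5896.8/676
≈ 8.7231

8.7231


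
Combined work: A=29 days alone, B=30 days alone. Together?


Rate of A = 1/29 per day
Rate of B = 1/30 per day
Combined rate = 1/29 + 1/30 = 59/870 ≈ 0.0678 per day
Days = 1 / combined rate = 870/59
≈ 14.75 days

14.75 days


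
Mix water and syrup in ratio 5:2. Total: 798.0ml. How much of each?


Total parts = 5 + 2 = 7
water: 798.0 × 5/7 = 570.0ml
syrup: 798.0 × 2/7 = 228.0ml
= 570.0ml and 228.0ml

570.0ml and 228.0ml


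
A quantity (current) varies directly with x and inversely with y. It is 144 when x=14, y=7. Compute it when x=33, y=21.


z = k·x/y
Solve for k using the known point: k = z·y/x = 144×7/14 = 1008/14 = 72.0000
Now evaluate at x=33, y=21:
z = k × 33 / 21 = (1008 × 33) / (14 × 21) = 33264/294
≈ 113.1429

113.1429


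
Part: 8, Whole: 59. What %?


Percentage = (part / whole) × 100
= (8 / 59) × 100
≈ 13.56%

13.56%


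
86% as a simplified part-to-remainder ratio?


86% means 86 parts out of 100; remainder = 14
Part : remainder = 86:14
GCD = 2
= 43:7

43:7


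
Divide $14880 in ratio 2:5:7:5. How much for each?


Total parts = 2 + 5 + 7 + 5 = 19
Part 1: 14880 × 2/19 = 1566.32
Part 2: 14880 × 5/19 = 3915.79
Part 3: 14880 × 7/19 = 5482.11
Part 4: 14880 × 5/19 = 3915.79
= Part 1: $1566.32, Part 2: $3915.79, Part 3: $5482.11, Part 4: $3915.79

Part 1: $1566.32, Part 2: $3915.79, Part 3: $5482.11, Part 4: $3915.79


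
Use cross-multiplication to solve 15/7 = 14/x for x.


Cross multiply: 15 × x = 7 × 14
15x = 98
x = 98 / 15
= 6.53

6.53


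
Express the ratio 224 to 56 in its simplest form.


GCD(224, 56) = 56
224/56 : 56/56
= 4:1

4:1


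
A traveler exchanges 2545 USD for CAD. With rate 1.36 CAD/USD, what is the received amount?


Amount × rate = 2545 × 1.36
= 3461.20 CAD

3461.20 CAD


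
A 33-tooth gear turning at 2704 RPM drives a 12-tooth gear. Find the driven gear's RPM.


Gear ratio = 33:12 = 11:4
RPM_B = RPM_A × (teeth_A / teeth_B)
= 2704 × (33/12)
= 7436.0 RPM

7436.0 RPM


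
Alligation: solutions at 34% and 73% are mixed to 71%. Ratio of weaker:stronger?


Let x parts of 34% mix with y parts of 73%.
34x + 73y = 71(x + y)
34x + 73y = 71x + 71y
x(34 - 71) = y(71 - 73)
x/y = (73 - 71)/(71 - 34) = 2/37
Simplify: 2:37
= 2:37

2:37


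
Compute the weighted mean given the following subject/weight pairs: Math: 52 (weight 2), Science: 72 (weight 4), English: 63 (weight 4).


Numerator = 52×2 + 72×4 + 63×4
= 104 + 288 + 252
= 644
Total weight = 10
Weighted avg = 644/10
= 64.40

64.40


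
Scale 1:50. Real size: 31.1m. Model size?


Model size = real / scale
= 31.1 / 50
= 0.6220 m

0.6220 m


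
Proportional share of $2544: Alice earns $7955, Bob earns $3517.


Total income = 7955 + 3517 = $11472
Alice: $2544 × 7955/11472 = $1764.08
Bob: $2544 × 3517/11472 = $779.92
= Alice: $1764.08, Bob: $779.92

Alice: $1764.08, Bob: $779.92


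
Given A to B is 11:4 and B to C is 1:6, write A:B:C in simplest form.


Match B: multiply A:B by 1 → 11:4
Multiply B:C by 4 → 4:24
Combined: 11:4:24
GCD = 1
= 11:4:24

11:4:24


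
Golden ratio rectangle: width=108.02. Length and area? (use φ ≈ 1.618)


φ = (1 + √5) / 2 ≈ 1.618
Length = width × φ = 108.02 × 1.618 = 174.77636
≈ 174.78
Area = width × length = 108.02 × 174.77636 = 18879.3424072 ≈ 18879.34
= Length: 174.78, Area: 18879.34

Length: 174.78, Area: 18879.34


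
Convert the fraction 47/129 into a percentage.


Percentage = (part / whole) × 100
= (47 / 129) × 100
≈ 36.43%

36.43%


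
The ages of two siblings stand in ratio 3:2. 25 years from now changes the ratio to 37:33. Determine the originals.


Let A = 3k, B = 2k.
(3k + 25) / (2k + 25) = 37/33
Cross-multiply: 33(3k + 25) = 37(2k + 25)
99k + 825 = 74k + 925
99k - 74k = 925 - 825
25k = 100
k = 100/25 = 4
A = 3×4 = 12, B = 2×4 = 8
= A = 12, B = 8

A = 12, B = 8


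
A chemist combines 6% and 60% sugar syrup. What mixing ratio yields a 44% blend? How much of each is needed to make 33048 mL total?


Let x parts of 6% mix with y parts of 60%.
6x + 60y = 44(x + y)
6x + 60y = 44x + 44y
x(6 - 44) = y(44 - 60)
x/y = (60 - 44)/(44 - 6) = 16/38
Simplify: 8:19
Total parts = 27; one part = 33048/27 = 1224.00 mL
6% solution: 8×1224.00 = 9792.00 mL
60% solution: 19×1224.00 = 23256.00 mL
= ratio 8:19; 9792.00 mL and 23256.00 mL

ratio 8:19; 9792.00 mL and 23256.00 mL


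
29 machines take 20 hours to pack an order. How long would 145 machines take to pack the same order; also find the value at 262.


Inverse proportion: x × y = constant
k = 29 × 20 = 580
At x=145: k/145 = 4.00
At x=262: k/262 = 2.21
= 4.00 and 2.21

4.00 and 2.21


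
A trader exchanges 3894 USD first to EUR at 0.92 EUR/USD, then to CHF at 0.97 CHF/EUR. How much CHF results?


Step 1: 3894 USD × 0.92 = 3582.48 EUR
Step 2: 3582.48 EUR × 0.97 = 3475.01 CHF
Implied rate USD→CHF = 0.92 × 0.97 = 0.8924
= 3475.01 CHF

3475.01 CHF


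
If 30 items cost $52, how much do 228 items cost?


Direct proportion: y/x = constant
k = 52/30 ≈ 1.7333
y₂ = k × 228 = 52 × 228 / 30 = 11856/30
= 395.20

395.20


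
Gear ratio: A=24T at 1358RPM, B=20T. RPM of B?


Gear ratio = 24:20 = 6:5
RPM_B = RPM_A × (teeth_A / teeth_B)
= 1358 × (24/20)
= 1629.6 RPM

1629.6 RPM


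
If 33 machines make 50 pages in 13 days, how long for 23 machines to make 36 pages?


Days ∝ work / workers, so d₂ = d₁ × (m₁/m₂) × (w₂/w₁)
Workers factor (inverse): 33/23 ≈ 1.4348
Work factor (direct): 36/50 = 0.7200
d₂ = 13 × 33/23 × 36/50 = (13 × 33 × 36) / (23 × 50) = 15444/1150
≈ 13.43 days

13.43 days


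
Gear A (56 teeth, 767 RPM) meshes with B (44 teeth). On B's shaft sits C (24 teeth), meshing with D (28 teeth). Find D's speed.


Stage 1: RPM_B = RPM_A × t_A/t_B = 767 × 56/44 = 42952/44 ≈ 976.18
B and C share a shaft → RPM_C = RPM_B
Stage 2: RPM_D = RPM_C × t_C/t_D = RPM_A × (t_A×t_C)/(t_B×t_D)
Overall ratio = (56×24)/(44×28) = 1344/1232
RPM_D = 767 × 1344/1232 = 1030848/1232
≈ 836.73 RPM

836.73 RPM


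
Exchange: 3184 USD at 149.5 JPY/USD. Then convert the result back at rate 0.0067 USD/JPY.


Amount × rate = 3184 × 149.5 = 476008.00 JPY
Round-trip: 476008.00 × 0.0067 = 3189.25 USD
= 476008.00 JPY, then 3189.25 USD

476008.00 JPY, then 3189.25 USD


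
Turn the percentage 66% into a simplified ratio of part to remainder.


66% means 66 parts out of 100; remainder = 34
Part : remainder = 66:34
GCD = 2
= 33:17

33:17


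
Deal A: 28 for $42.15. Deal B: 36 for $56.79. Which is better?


Deal A: $42.15/28 = $1.5054/unit
Deal B: $56.79/36 = $1.5775/unit
A is cheaper per unit
= Deal A

Deal A


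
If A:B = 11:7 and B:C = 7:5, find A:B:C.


Match B: multiply A:B by 7 → 77:49
Multiply B:C by 7 → 49:35
Combined: 77:49:35
GCD = 7
= 11:7:5

11:7:5


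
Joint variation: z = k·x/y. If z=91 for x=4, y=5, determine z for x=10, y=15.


z = k·x/y
Solve for k using the known point: k = z·y/x = 91×5/4 = 455/4 = 113.7500
Now evaluate at x=10, y=15:
z = k × 10 / 15 = (455 × 10) / (4 × 15) = 4550/60
≈ 75.8333

75.8333


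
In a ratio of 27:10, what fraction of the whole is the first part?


Total parts = 27 + 10 = 37
First part: 27/37 = 27/37
= 27/37

27/37


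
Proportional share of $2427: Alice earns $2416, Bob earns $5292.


Total income = 2416 + 5292 = $7708
Alice: $2427 × 2416/7708 = $760.72
Bob: $2427 × 5292/7708 = $1666.28
= Alice: $760.72, Bob: $1666.28

Alice: $760.72, Bob: $1666.28


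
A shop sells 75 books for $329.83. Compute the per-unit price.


Unit rate = total / quantity
= 329.83 / 75
= $4.40 per unit

$4.40 per unit


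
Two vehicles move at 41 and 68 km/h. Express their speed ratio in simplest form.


Ratio = 41:68
GCD = 1
Simplified = 41:68
Time ratio (same distance) = 68:41
Speed ratio = 41:68

41:68


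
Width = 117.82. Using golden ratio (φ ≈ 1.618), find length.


φ = (1 + √5) / 2 ≈ 1.618
Length = width × φ = 117.82 × 1.618 = 190.63276
≈ 190.63

190.63


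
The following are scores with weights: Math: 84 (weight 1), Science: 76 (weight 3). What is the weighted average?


Numerator = 84×1 + 76×3
= 84 + 228
= 312
Total weight = 4
Weighted avg = 312/4
= 78.00

78.00


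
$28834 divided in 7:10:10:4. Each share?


Total parts = 7 + 10 + 10 + 4 = 31
Part 1: 28834 × 7/31 = 6510.90
Part 2: 28834 × 10/31 = 9301.29
Part 3: 28834 × 10/31 = 9301.29
Part 4: 28834 × 4/31 = 3720.52
= Part 1: $6510.90, Part 2: $9301.29, Part 3: $9301.29, Part 4: $3720.52

Part 1: $6510.90, Part 2: $9301.29, Part 3: $9301.29, Part 4: $3720.52


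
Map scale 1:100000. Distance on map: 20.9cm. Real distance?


Real distance = map distance × scale
= 20.9cm × 100000
= 2090000 cm = 20900.0 m
= 20.900 km

20.900 km
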